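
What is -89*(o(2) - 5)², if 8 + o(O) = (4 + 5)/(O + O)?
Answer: -164561/16 ≈ -10285.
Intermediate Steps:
o(O) = -8 + 9/(2*O) (o(O) = -8 + (4 + 5)/(O + O) = -8 + 9/((2*O)) = -8 + 9*(1/(2*O)) = -8 + 9/(2*O))
-89*(o(2) - 5)² = -89*((-8 + (9/2)/2) - 5)² = -89*((-8 + (9/2)*(½)) - 5)² = -89*((-8 + 9/4) - 5)² = -89*(-23/4 - 5)² = -89*(-43/4)² = -89*1849/16 = -164561/16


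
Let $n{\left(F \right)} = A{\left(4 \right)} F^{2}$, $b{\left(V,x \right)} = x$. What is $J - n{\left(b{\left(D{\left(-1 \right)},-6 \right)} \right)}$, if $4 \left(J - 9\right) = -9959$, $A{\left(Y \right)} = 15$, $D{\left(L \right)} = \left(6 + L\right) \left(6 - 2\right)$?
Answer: $- \frac{12083}{4} \approx -3020.8$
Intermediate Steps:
$D{\left(L \right)} = 24 + 4 L$ ($D{\left(L \right)} = \left(6 + L\right) 4 = 24 + 4 L$)
$J = - \frac{9923}{4}$ ($J = 9 + \frac{1}{4} \left(-9959\right) = 9 - \frac{9959}{4} = - \frac{9923}{4} \approx -2480.8$)
$n{\left(F \right)} = 15 F^{2}$
$J - n{\left(b{\left(D{\left(-1 \right)},-6 \right)} \right)} = - \frac{9923}{4} - 15 \left(-6\right)^{2} = - \frac{9923}{4} - 15 \cdot 36 = - \frac{9923}{4} - 540 = - \frac{12083}{4}$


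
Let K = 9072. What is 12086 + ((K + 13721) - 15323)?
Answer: 19556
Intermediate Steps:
12086 + ((K + 13721) - 15323) = 12086 + ((9072 + 13721) - 15323) = 12086 + (22793 - 15323) = 12086 + 7470 = 19556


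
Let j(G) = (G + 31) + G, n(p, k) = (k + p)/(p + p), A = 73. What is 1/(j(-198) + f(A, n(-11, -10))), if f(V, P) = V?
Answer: -1/292 ≈ -0.0034247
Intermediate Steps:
n(p, k) = (k + p)/(2*p) (n(p, k) = (k + p)/((2*p)) = (k + p)*(1/(2*p)) = (k + p)/(2*p))
j(G) = 31 + 2*G (j(G) = (31 + G) + G = 31 + 2*G)
1/(j(-198) + f(A, n(-11, -10))) = 1/((31 + 2*(-198)) + 73) = 1/((31 - 396) + 73) = 1/(-365 + 73) = 1/(-292) = -1/292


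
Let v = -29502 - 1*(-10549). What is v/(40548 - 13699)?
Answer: -18953/26849 ≈ -0.70591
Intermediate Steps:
v = -18953 (v = -29502 + 10549 = -18953)
v/(40548 - 13699) = -18953/(40548 - 13699) = -18953/26849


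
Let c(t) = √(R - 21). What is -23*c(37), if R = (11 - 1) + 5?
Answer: -23*I*√6 ≈ -56.338*I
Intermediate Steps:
R = 15 (R = 10 + 5 = 15)
c(t) = I*√6 (c(t) = √(15 - 21) = √(-6) = I*√6)
-23*c(37) = -23*I*√6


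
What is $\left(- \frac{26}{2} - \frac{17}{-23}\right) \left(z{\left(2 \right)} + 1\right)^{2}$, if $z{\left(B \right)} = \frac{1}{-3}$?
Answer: $- \frac{376}{69} \approx -5.4493$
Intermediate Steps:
$z{\left(B \right)} = - \frac{1}{3}$
$\left(- \frac{26}{2} - \frac{17}{-23}\right) \left(z{\left(2 \right)} + 1\right)^{2} = \left(- \frac{26}{2} - \frac{17}{-23}\right) \left(- \frac{1}{3} + 1\right)^{2} = \left(\left(-26\right) \frac{1}{2} - - \frac{17}{23}\right) \left(\frac{2}{3}\right)^{2} = \left(-13 + \frac{17}{23}\right) \frac{4}{9} = \left(- \frac{282}{23}\right) \frac{4}{9} = - \frac{376}{69}$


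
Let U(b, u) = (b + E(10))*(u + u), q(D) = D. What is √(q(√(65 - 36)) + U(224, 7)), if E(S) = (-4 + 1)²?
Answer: √(3262 + √29) ≈ 57.161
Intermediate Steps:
E(S) = 9 (E(S) = (-3)² = 9)
U(b, u) = 2*u*(9 + b) (U(b, u) = (b + 9)*(u + u) = (9 + b)*(2*u) = 2*u*(9 + b))
√(q(√(65 - 36)) + U(224, 7)) = √(√(65 - 36) + 2*7*(9 + 224)) = √(√29 + 2*7*233) = √(√29 + 3262) = √(3262 + √29)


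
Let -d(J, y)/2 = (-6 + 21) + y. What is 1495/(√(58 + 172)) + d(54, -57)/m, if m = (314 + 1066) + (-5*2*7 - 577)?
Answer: 84/733 + 13*√230/2 ≈ 98.692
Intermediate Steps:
d(J, y) = -30 - 2*y (d(J, y) = -2*((-6 + 21) + y) = -2*(15 + y) = -30 - 2*y)
m = 733 (m = 1380 + (-10*7 - 577) = 1380 + (-70 - 577) = 1380 - 647 = 733)
1495/(√(58 + 172)) + d(54, -57)/m = 1495/(√(58 + 172)) + (-30 - 2*(-57))/733 = 1495/(√230) + (-30 + 114)*(1/733) = 1495*(√230/230) + 84*(1/733) = 13*√230/2 + 84/733 = 84/733 + 13*√230/2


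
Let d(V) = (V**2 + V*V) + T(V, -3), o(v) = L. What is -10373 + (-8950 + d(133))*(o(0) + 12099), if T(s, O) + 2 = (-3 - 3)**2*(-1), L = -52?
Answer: 317909957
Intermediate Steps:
T(s, O) = -38 (T(s, O) = -2 + (-3 - 3)**2*(-1) = -2 + (-6)**2*(-1) = -2 + 36*(-1) = -2 - 36 = -38)
o(v) = -52
d(V) = -38 + 2*V**2 (d(V) = (V**2 + V*V) - 38 = (V**2 + V**2) - 38 = 2*V**2 - 38 = -38 + 2*V**2)
-10373 + (-8950 + d(133))*(o(0) + 12099) = -10373 + (-8950 + (-38 + 2*133**2))*(-52 + 12099) = -10373 + (-8950 + (-38 + 2*17689))*12047 = -10373 + (-8950 + (-38 + 35378))*12047 = -10373 + (-8950 + 35340)*12047 = -10373 + 26390*12047 = -10373 + 317920330 = 317909957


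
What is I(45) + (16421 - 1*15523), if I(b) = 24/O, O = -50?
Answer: 22438/25 ≈ 897.52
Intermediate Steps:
I(b) = -12/25 (I(b) = 24/(-50) = 24*(-1/50) = -12/25)
I(45) + (16421 - 1*15523) = -12/25 + (16421 - 1*15523) = -12/25 + (16421 - 15523) = -12/25 + 898 = 22438/25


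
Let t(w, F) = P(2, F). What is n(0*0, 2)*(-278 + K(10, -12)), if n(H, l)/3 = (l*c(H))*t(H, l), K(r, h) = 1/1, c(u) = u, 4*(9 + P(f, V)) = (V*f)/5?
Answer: 0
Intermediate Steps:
P(f, V) = -9 + V*f/20 (P(f, V) = -9 + ((V*f)/5)/4 = -9 + ((V*f)*(⅕))/4 = -9 + (V*f/5)/4 = -9 + V*f/20)
t(w, F) = -9 + F/10 (t(w, F) = -9 + (1/20)*F*2 = -9 + F/10)
K(r, h) = 1
n(H, l) = 3*H*l*(-9 + l/10) (n(H, l) = 3*((l*H)*(-9 + l/10)) = 3*((H*l)*(-9 + l/10)) = 3*(H*l*(-9 + l/10)) = 3*H*l*(-9 + l/10))
n(0*0, 2)*(-278 + K(10, -12)) = ((3/10)*(0*0)*2*(-90 + 2))*(-278 + 1) = ((3/10)*0*2*(-88))*(-277) = 0*(-277) = 0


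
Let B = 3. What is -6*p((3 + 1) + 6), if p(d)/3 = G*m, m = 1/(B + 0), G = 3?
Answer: -18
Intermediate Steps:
m = ⅓ (m = 1/(3 + 0) = 1/3 = ⅓ ≈ 0.33333)
p(d) = 3 (p(d) = 3*(3*(⅓)) = 3*1 = 3)
-6*p((3 + 1) + 6) = -6*3 = -18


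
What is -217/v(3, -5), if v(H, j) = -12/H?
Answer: 217/4 ≈ 54.250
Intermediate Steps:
-217/v(3, -5) = -217/((-12/3)) = -217/((-12*1/3)) = -217/(-4) = -217*(-1/4) = 217/4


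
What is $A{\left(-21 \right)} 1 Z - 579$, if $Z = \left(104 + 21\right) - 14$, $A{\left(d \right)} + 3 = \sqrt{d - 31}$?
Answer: $-912 + 222 i \sqrt{13} \approx -912.0 + 800.43 i$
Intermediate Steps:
$A{\left(d \right)} = -3 + \sqrt{-31 + d}$ ($A{\left(d \right)} = -3 + \sqrt{d - 31} = -3 + \sqrt{-31 + d}$)
$Z = 111$ ($Z = 125 - 14 = 111$)
$A{\left(-21 \right)} 1 Z - 579 = \left(-3 + \sqrt{-31 - 21}\right) 1 \cdot 111 - 579 = \left(-3 + \sqrt{-52}\right) 111 - 579 = \left(-3 + 2 i \sqrt{13}\right) 111 - 579 = \left(-333 + 222 i \sqrt{13}\right) - 579 = -912 + 222 i \sqrt{13}$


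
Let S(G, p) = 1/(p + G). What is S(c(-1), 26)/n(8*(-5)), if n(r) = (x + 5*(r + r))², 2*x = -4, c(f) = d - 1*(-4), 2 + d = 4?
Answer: 1/5171328 ≈ 1.9337e-7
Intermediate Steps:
d = 2 (d = -2 + 4 = 2)
c(f) = 6 (c(f) = 2 - 1*(-4) = 2 + 4 = 6)
x = -2 (x = (½)*(-4) = -2)
S(G, p) = 1/(G + p)
n(r) = (-2 + 10*r)² (n(r) = (-2 + 5*(r + r))² = (-2 + 5*(2*r))² = (-2 + 10*r)²)
S(c(-1), 26)/n(8*(-5)) = 1/((6 + 26)*((4*(-1 + 5*(8*(-5)))²))) = 1/(32*((4*(-1 + 5*(-40))²))) = 1/(32*((4*(-1 - 200)²))) = 1/(32*((4*(-201)²))) = 1/(32*((4*40401))) = (1/32)/161604 = (1/32)*(1/161604) = 1/5171328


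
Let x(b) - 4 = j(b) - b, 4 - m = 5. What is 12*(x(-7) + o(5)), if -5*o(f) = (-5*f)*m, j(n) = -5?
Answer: 12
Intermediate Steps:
m = -1 (m = 4 - 1*5 = 4 - 5 = -1)
o(f) = -f (o(f) = -(-5*f)*(-1)/5 = -f)
x(b) = -1 - b (x(b) = 4 + (-5 - b) = -1 - b)
12*(x(-7) + o(5)) = 12*((-1 - 1*(-7)) - 1*5) = 12*((-1 + 7) - 5) = 12*(6 - 5) = 12*1 = 12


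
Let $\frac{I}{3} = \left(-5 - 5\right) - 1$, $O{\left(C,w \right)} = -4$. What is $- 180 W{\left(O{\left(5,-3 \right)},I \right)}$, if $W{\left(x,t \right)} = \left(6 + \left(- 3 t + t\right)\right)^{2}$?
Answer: $-933120$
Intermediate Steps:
$I = -33$ ($I = 3 \left(\left(-5 - 5\right) - 1\right) = 3 \left(-10 - 1\right) = 3 \left(-11\right) = -33$)
$W{\left(x,t \right)} = \left(6 - 2 t\right)^{2}$
$- 180 W{\left(O{\left(5,-3 \right)},I \right)} = - 180 \cdot 4 \left(-3 - 33\right)^{2} = - 180 \cdot 4 \left(-36\right)^{2} = - 180 \cdot 4 \cdot 1296 = \left(-180\right) 5184 = -933120$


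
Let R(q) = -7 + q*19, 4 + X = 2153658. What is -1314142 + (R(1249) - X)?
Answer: -3444072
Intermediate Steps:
X = 2153654 (X = -4 + 2153658 = 2153654)
R(q) = -7 + 19*q
-1314142 + (R(1249) - X) = -1314142 + ((-7 + 19*1249) - 1*2153654) = -1314142 + ((-7 + 23731) - 2153654) = -1314142 + (23724 - 2153654) = -1314142 - 2129930 = -3444072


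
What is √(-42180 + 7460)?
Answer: 4*I*√2170 ≈ 186.33*I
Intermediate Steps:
√(-42180 + 7460) = √(-34720) = 4*I*√2170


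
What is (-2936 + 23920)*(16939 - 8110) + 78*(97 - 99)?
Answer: 185267580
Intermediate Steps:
(-2936 + 23920)*(16939 - 8110) + 78*(97 - 99) = 20984*8829 + 78*(-2) = 185267736 - 156 = 185267580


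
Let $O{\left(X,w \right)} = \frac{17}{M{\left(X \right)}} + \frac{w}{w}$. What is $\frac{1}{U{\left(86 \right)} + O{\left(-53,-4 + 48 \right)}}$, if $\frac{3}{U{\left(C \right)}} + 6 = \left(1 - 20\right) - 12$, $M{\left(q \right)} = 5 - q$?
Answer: $\frac{2146}{2601} \approx 0.82507$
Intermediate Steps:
$U{\left(C \right)} = - \frac{3}{37}$ ($U{\left(C \right)} = \frac{3}{-6 + \left(\left(1 - 20\right) - 12\right)} = \frac{3}{-6 - 31} = \frac{3}{-37} = 3 \left(- \frac{1}{37}\right) = - \frac{3}{37}$)
$O{\left(X,w \right)} = 1 + \frac{17}{5 - X}$ ($O{\left(X,w \right)} = \frac{17}{5 - X} + \frac{w}{w} = \frac{17}{5 - X} + 1 = 1 + \frac{17}{5 - X}$)
$\frac{1}{U{\left(86 \right)} + O{\left(-53,-4 + 48 \right)}} = \frac{1}{- \frac{3}{37} + \frac{-22 - 53}{-5 - 53}} = \frac{1}{- \frac{3}{37} + \frac{1}{-58} \left(-75\right)} = \frac{1}{- \frac{3}{37} - - \frac{75}{58}} = \frac{1}{- \frac{3}{37} + \frac{75}{58}} = \frac{1}{\frac{2601}{2146}} = \frac{2146}{2601}$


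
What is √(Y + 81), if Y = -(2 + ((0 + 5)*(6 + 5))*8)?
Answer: 19*I ≈ 19.0*I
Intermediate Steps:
Y = -442 (Y = -(2 + (5*11)*8) = -(2 + 55*8) = -(2 + 440) = -1*442 = -442)
√(Y + 81) = √(-442 + 81) = √(-361) = 19*I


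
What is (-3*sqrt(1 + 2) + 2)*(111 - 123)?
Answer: -24 + 36*sqrt(3) ≈ 38.354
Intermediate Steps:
(-3*sqrt(1 + 2) + 2)*(111 - 123) = (-3*sqrt(3) + 2)*(-12) = (2 - 3*sqrt(3))*(-12) = -24 + 36*sqrt(3)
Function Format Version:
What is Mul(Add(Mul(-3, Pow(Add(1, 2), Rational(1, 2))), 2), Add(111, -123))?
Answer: Add(-24, Mul(36, Pow(3, Rational(1, 2)))) ≈ 38.354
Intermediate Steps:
Mul(Add(Mul(-3, Pow(Add(1, 2), Rational(1, 2))), 2), Add(111, -123)) = Mul(Add(Mul(-3, Pow(3, Rational(1, 2))), 2), -12) = Mul(Add(2, Mul(-3, Pow(3, Rational(1, 2)))), -12) = Add(-24, Mul(36, Pow(3, Rational(1, 2))))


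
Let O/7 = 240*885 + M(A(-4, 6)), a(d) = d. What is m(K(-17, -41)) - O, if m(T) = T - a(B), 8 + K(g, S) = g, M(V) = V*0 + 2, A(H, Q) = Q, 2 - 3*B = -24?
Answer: -4460543/3 ≈ -1.4868e+6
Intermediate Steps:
B = 26/3 (B = ⅔ - ⅓*(-24) = ⅔ + 8 = 26/3 ≈ 8.6667)
M(V) = 2 (M(V) = 0 + 2 = 2)
K(g, S) = -8 + g
O = 1486814 (O = 7*(240*885 + 2) = 7*(212400 + 2) = 7*212402 = 1486814)
m(T) = -26/3 + T (m(T) = T - 1*26/3 = T - 26/3 = -26/3 + T)
m(K(-17, -41)) - O = (-26/3 + (-8 - 17)) - 1*1486814 = (-26/3 - 25) - 1486814 = -101/3 - 1486814 = -4460543/3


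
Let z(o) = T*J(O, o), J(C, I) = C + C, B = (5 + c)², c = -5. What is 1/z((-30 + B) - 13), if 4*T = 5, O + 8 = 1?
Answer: -2/35 ≈ -0.057143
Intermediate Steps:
O = -7 (O = -8 + 1 = -7)
T = 5/4 (T = (¼)*5 = 5/4 ≈ 1.2500)
B = 0 (B = (5 - 5)² = 0² = 0)
J(C, I) = 2*C
z(o) = -35/2 (z(o) = 5*(2*(-7))/4 = (5/4)*(-14) = -35/2)
1/z((-30 + B) - 13) = 1/(-35/2) = -2/35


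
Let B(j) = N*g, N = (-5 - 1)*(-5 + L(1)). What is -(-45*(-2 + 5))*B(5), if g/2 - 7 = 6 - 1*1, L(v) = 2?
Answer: 58320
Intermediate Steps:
g = 24 (g = 14 + 2*(6 - 1*1) = 14 + 2*(6 - 1) = 14 + 2*5 = 14 + 10 = 24)
N = 18 (N = (-5 - 1)*(-5 + 2) = -6*(-3) = 18)
B(j) = 432 (B(j) = 18*24 = 432)
-(-45*(-2 + 5))*B(5) = -(-45*(-2 + 5))*432 = -(-135)*432 = -1*(-58320) = 58320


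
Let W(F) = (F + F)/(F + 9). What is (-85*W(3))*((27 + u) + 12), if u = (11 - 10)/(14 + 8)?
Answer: -73015/44 ≈ -1659.4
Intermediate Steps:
u = 1/22 ≈ 0.045455
W(F) = 2*F/(9 + F) (W(F) = (2*F)/(9 + F) = 2*F/(9 + F))
(-85*W(3))*((27 + u) + 12) = (-170*3/(9 + 3))*((27 + 1/22) + 12) = (-170*3/12)*(595/22 + 12) = -170*3/12*(859/22) = -85*1/2*(859/22) = -85/2*859/22 = -73015/44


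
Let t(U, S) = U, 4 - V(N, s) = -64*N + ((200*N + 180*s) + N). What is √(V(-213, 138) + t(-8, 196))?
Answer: √4337 ≈ 65.856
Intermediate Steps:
V(N, s) = 4 - 180*s - 137*N (V(N, s) = 4 - (-64*N + ((200*N + 180*s) + N)) = 4 - (-64*N + ((180*s + 200*N) + N)) = 4 - (-64*N + (180*s + 201*N)) = 4 - (137*N + 180*s) = 4 + (-180*s - 137*N) = 4 - 180*s - 137*N)
√(V(-213, 138) + t(-8, 196)) = √((4 - 180*138 - 137*(-213)) - 8) = √((4 - 24840 + 29181) - 8) = √(4345 - 8) = √4337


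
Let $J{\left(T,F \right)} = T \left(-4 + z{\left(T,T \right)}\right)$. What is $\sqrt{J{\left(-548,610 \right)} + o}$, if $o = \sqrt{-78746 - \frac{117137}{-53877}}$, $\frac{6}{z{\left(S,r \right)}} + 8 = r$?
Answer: $\frac{\sqrt{123267060823689810 + 1040957517 i \sqrt{228572154494085}}}{7488903} \approx 46.977 + 2.9867 i$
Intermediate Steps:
$z{\left(S,r \right)} = \frac{6}{-8 + r}$
$o = \frac{i \sqrt{228572154494085}}{53877}$ ($o = \sqrt{-78746 - - \frac{117137}{53877}} = \sqrt{-78746 + \frac{117137}{53877}} = \sqrt{- \frac{4242481105}{53877}} = \frac{i \sqrt{228572154494085}}{53877} \approx 280.61 i$)
$J{\left(T,F \right)} = T \left(-4 + \frac{6}{-8 + T}\right)$
$\sqrt{J{\left(-548,610 \right)} + o} = \sqrt{2 \left(-548\right) \frac{1}{-8 - 548} \left(19 - -1096\right) + \frac{i \sqrt{228572154494085}}{53877}} = \sqrt{2 \left(-548\right) \frac{1}{-556} \left(19 + 1096\right) + \frac{i \sqrt{228572154494085}}{53877}} = \sqrt{2 \left(-548\right) \left(- \frac{1}{556}\right) 1115 + \frac{i \sqrt{228572154494085}}{53877}} = \sqrt{\frac{305510}{139} + \frac{i \sqrt{228572154494085}}{53877}}$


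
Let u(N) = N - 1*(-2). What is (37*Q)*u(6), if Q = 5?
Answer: 1480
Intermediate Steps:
u(N) = 2 + N (u(N) = N + 2 = 2 + N)
(37*Q)*u(6) = (37*5)*(2 + 6) = 185*8 = 1480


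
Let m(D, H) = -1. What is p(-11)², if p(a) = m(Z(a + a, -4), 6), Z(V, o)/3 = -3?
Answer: 1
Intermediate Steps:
Z(V, o) = -9 (Z(V, o) = 3*(-3) = -9)
p(a) = -1
p(-11)² = (-1)² = 1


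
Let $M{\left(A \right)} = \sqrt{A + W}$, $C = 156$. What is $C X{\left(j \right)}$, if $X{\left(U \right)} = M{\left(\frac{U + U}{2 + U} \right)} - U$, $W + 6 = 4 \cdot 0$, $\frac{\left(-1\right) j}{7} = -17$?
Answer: $-18564 + \frac{312 i \sqrt{122}}{11} \approx -18564.0 + 313.29 i$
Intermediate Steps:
$j = 119$ ($j = \left(-7\right) \left(-17\right) = 119$)
$W = -6$ ($W = -6 + 4 \cdot 0 = -6 + 0 = -6$)
$M{\left(A \right)} = \sqrt{-6 + A}$ ($M{\left(A \right)} = \sqrt{A - 6} = \sqrt{-6 + A}$)
$X{\left(U \right)} = \sqrt{-6 + \frac{2 U}{2 + U}} - U$ ($X{\left(U \right)} = \sqrt{-6 + \frac{U + U}{2 + U}} - U = \sqrt{-6 + \frac{2 U}{2 + U}} - U$)
$C X{\left(j \right)} = 156 \left(\left(-1\right) 119 + 2 \sqrt{- \frac{3 + 119}{2 + 119}}\right) = 156 \left(-119 + 2 \sqrt{\left(-1\right) \frac{1}{121} \cdot 122}\right) = 156 \left(-119 + 2 \sqrt{- \frac{122}{121}}\right) = 156 \left(-119 + 2 \frac{i \sqrt{122}}{11}\right) = 156 \left(-119 + \frac{2 i \sqrt{122}}{11}\right) = -18564 + \frac{312 i \sqrt{122}}{11}$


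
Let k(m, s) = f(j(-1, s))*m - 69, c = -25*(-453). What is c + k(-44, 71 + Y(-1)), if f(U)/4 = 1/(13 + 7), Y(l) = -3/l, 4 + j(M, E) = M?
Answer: 56236/5 ≈ 11247.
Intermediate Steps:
c = 11325
j(M, E) = -4 + M
f(U) = ⅕ (f(U) = 4/(13 + 7) = 4/20 = 4*(1/20) = ⅕)
k(m, s) = -69 + m/5 (k(m, s) = m/5 - 69 = -69 + m/5)
c + k(-44, 71 + Y(-1)) = 11325 + (-69 + (⅕)*(-44)) = 11325 + (-69 - 44/5) = 11325 - 389/5 = 56236/5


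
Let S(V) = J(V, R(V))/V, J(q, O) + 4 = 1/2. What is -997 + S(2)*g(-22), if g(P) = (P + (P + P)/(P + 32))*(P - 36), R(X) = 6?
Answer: -18383/5 ≈ -3676.6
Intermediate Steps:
J(q, O) = -7/2 (J(q, O) = -4 + 1/2 = -4 + ½ = -7/2)
S(V) = -7/(2*V)
g(P) = (-36 + P)*(P + 2*P/(32 + P)) (g(P) = (P + (2*P)/(32 + P))*(-36 + P) = (P + 2*P/(32 + P))*(-36 + P) = (-36 + P)*(P + 2*P/(32 + P)))
-997 + S(2)*g(-22) = -997 + (-7/2/2)*(-22*(-1224 + (-22)² - 2*(-22))/(32 - 22)) = -997 + (-7/2*½)*(-22*(-1224 + 484 + 44)/10) = -997 - (-77)*(-696)/(2*10) = -997 - 7/4*7656/5 = -997 - 13398/5 = -18383/5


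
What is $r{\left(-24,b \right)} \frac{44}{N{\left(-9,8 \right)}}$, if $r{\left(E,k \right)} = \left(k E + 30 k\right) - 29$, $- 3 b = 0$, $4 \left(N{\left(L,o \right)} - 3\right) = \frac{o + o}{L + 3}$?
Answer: $- \frac{3828}{7} \approx -546.86$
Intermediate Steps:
$N{\left(L,o \right)} = 3 + \frac{o}{2 \left(3 + L\right)}$ ($N{\left(L,o \right)} = 3 + \frac{\left(o + o\right) \frac{1}{L + 3}}{4} = 3 + \frac{2 o \frac{1}{3 + L}}{4} = 3 + \frac{o}{2 \left(3 + L\right)}$)
$b = 0$ ($b = \left(- \frac{1}{3}\right) 0 = 0$)
$r{\left(E,k \right)} = -29 + 30 k + E k$ ($r{\left(E,k \right)} = \left(E k + 30 k\right) - 29 = \left(30 k + E k\right) - 29 = -29 + 30 k + E k$)
$r{\left(-24,b \right)} \frac{44}{N{\left(-9,8 \right)}} = \left(-29 + 30 \cdot 0 - 0\right) \frac{44}{\frac{1}{2} \frac{1}{3 - 9} \left(18 + 8 + 6 \left(-9\right)\right)} = \left(-29 + 0 + 0\right) \frac{44}{\frac{1}{2} \frac{1}{-6} \left(18 + 8 - 54\right)} = - 29 \frac{44}{\frac{1}{2} \left(- \frac{1}{6}\right) \left(-28\right)} = - 29 \frac{44}{\frac{7}{3}} = - 29 \cdot 44 \cdot \frac{3}{7} = \left(-29\right) \frac{132}{7} = - \frac{3828}{7}$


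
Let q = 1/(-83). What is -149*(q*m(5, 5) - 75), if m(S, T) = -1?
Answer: 927376/83 ≈ 11173.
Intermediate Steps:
q = -1/83 ≈ -0.012048
-149*(q*m(5, 5) - 75) = -149*(-1/83*(-1) - 75) = -149*(1/83 - 75) = -149*(-6224/83) = 927376/83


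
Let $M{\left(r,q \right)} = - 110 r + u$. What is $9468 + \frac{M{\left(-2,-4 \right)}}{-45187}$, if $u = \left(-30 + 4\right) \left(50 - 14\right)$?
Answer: $\frac{427831232}{45187} \approx 9468.0$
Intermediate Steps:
$u = -936$ ($u = \left(-26\right) 36 = -936$)
$M{\left(r,q \right)} = -936 - 110 r$ ($M{\left(r,q \right)} = - 110 r - 936 = -936 - 110 r$)
$9468 + \frac{M{\left(-2,-4 \right)}}{-45187} = 9468 + \frac{-936 - -220}{-45187} = 9468 + \left(-936 + 220\right) \left(- \frac{1}{45187}\right) = 9468 - - \frac{716}{45187} = 9468 + \frac{716}{45187} = \frac{427831232}{45187}$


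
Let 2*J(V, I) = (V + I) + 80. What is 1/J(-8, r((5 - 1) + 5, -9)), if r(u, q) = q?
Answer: 2/63 ≈ 0.031746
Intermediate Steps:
J(V, I) = 40 + I/2 + V/2 (J(V, I) = ((V + I) + 80)/2 = ((I + V) + 80)/2 = (80 + I + V)/2 = 40 + I/2 + V/2)
1/J(-8, r((5 - 1) + 5, -9)) = 1/(40 + (½)*(-9) + (½)*(-8)) = 1/(40 - 9/2 - 4) = 1/(63/2) = 2/63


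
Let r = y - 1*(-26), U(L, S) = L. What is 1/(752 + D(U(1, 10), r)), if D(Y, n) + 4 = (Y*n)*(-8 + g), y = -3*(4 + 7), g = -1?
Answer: 1/811 ≈ 0.0012330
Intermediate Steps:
y = -33 (y = -3*11 = -33)
r = -7 (r = -33 - 1*(-26) = -33 + 26 = -7)
D(Y, n) = -4 - 9*Y*n (D(Y, n) = -4 + (Y*n)*(-8 - 1) = -4 + (Y*n)*(-9) = -4 - 9*Y*n)
1/(752 + D(U(1, 10), r)) = 1/(752 + (-4 - 9*1*(-7))) = 1/(752 + (-4 + 63)) = 1/(752 + 59) = 1/811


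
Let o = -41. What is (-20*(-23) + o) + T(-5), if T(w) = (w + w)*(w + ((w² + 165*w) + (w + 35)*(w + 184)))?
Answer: -45231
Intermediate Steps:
T(w) = 2*w*(w² + 166*w + (35 + w)*(184 + w)) (T(w) = (2*w)*(w + ((w² + 165*w) + (35 + w)*(184 + w))) = (2*w)*(w + (w² + 165*w + (35 + w)*(184 + w))) = (2*w)*(w² + 166*w + (35 + w)*(184 + w)) = 2*w*(w² + 166*w + (35 + w)*(184 + w)))
(-20*(-23) + o) + T(-5) = (-20*(-23) - 41) + 2*(-5)*(6440 + 2*(-5)² + 385*(-5)) = (460 - 41) + 2*(-5)*(6440 + 2*25 - 1925) = 419 + 2*(-5)*(6440 + 50 - 1925) = 419 + 2*(-5)*4565 = 419 - 45650 = -45231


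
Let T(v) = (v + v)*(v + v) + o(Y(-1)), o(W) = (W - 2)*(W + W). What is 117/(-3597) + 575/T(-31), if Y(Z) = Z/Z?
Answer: 539587/4606558 ≈ 0.11713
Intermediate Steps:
Y(Z) = 1
o(W) = 2*W*(-2 + W) (o(W) = (-2 + W)*(2*W) = 2*W*(-2 + W))
T(v) = -2 + 4*v² (T(v) = (v + v)*(v + v) + 2*1*(-2 + 1) = (2*v)*(2*v) + 2*1*(-1) = 4*v² - 2 = -2 + 4*v²)
117/(-3597) + 575/T(-31) = 117/(-3597) + 575/(-2 + 4*(-31)²) = 117*(-1/3597) + 575/(-2 + 4*961) = -39/1199 + 575/(-2 + 3844) = -39/1199 + 575/3842 = 539587/4606558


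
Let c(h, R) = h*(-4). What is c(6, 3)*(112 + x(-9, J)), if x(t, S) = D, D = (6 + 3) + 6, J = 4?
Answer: -3048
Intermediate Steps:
c(h, R) = -4*h
D = 15 (D = 9 + 6 = 15)
x(t, S) = 15
c(6, 3)*(112 + x(-9, J)) = (-4*6)*(112 + 15) = -24*127 = -3048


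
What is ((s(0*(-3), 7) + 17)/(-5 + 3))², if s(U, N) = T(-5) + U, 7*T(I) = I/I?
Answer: 3600/49 ≈ 73.469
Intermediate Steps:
T(I) = ⅐ (T(I) = (I/I)/7 = (⅐)*1 = ⅐)
s(U, N) = ⅐ + U
((s(0*(-3), 7) + 17)/(-5 + 3))² = (((⅐ + 0*(-3)) + 17)/(-5 + 3))² = (((⅐ + 0) + 17)/(-2))² = ((⅐ + 17)*(-½))² = ((120/7)*(-½))² = (-60/7)² = 3600/49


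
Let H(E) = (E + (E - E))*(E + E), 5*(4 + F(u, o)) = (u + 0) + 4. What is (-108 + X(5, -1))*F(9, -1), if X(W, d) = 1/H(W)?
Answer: 37793/250 ≈ 151.17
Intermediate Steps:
F(u, o) = -16/5 + u/5 (F(u, o) = -4 + ((u + 0) + 4)/5 = -4 + (u + 4)/5 = -4 + (4 + u)/5 = -4 + (⅘ + u/5) = -16/5 + u/5)
H(E) = 2*E² (H(E) = (E + 0)*(2*E) = E*(2*E) = 2*E²)
X(W, d) = 1/(2*W²)
(-108 + X(5, -1))*F(9, -1) = (-108 + (½)/5²)*(-16/5 + (⅕)*9) = (-108 + (½)*(1/25))*(-16/5 + 9/5) = (-108 + 1/50)*(-7/5) = -5399/50*(-7/5) = 37793/250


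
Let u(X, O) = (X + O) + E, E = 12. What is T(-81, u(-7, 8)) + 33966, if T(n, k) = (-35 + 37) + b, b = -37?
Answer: 33931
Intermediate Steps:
u(X, O) = 12 + O + X (u(X, O) = (X + O) + 12 = (O + X) + 12 = 12 + O + X)
T(n, k) = -35 (T(n, k) = (-35 + 37) - 37 = 2 - 37 = -35)
T(-81, u(-7, 8)) + 33966 = -35 + 33966 = 33931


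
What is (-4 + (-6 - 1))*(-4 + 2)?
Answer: 22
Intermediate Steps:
(-4 + (-6 - 1))*(-4 + 2) = (-4 - 7)*(-2) = -11*(-2) = 22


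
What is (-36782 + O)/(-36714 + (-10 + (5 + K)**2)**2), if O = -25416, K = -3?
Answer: 31099/18339 ≈ 1.6958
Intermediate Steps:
(-36782 + O)/(-36714 + (-10 + (5 + K)**2)**2) = (-36782 - 25416)/(-36714 + (-10 + (5 - 3)**2)**2) = -62198/(-36714 + (-10 + 2**2)**2) = -62198/(-36714 + (-10 + 4)**2) = -62198/(-36714 + (-6)**2) = -62198/(-36714 + 36) = -62198/(-36678) = -62198*(-1/36678) = 31099/18339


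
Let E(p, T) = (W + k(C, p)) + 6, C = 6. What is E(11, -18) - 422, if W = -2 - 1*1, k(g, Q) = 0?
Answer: -419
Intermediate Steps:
W = -3 (W = -2 - 1 = -3)
E(p, T) = 3 (E(p, T) = (-3 + 0) + 6 = -3 + 6 = 3)
E(11, -18) - 422 = 3 - 422 = -419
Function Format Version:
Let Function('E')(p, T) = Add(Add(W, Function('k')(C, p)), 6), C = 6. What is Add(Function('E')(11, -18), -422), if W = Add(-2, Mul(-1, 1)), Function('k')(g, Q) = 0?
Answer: -419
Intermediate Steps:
W = -3 (W = Add(-2, -1) = -3)
Function('E')(p, T) = 3 (Function('E')(p, T) = Add(Add(-3, 0), 6) = Add(-3, 6) = 3)
Add(Function('E')(11, -18), -422) = Add(3, -422) = -419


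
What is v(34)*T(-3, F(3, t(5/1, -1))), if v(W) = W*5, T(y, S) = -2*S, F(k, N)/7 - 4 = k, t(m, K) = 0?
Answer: -16660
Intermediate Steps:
F(k, N) = 28 + 7*k
v(W) = 5*W
v(34)*T(-3, F(3, t(5/1, -1))) = (5*34)*(-2*(28 + 7*3)) = 170*(-2*(28 + 21)) = 170*(-2*49) = 170*(-98) = -16660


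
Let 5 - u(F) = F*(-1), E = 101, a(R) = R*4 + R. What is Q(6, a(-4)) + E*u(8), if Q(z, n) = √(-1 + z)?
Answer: 1313 + √5 ≈ 1315.2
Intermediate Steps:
a(R) = 5*R (a(R) = 4*R + R = 5*R)
u(F) = 5 + F (u(F) = 5 - F*(-1) = 5 - (-1)*F = 5 + F)
Q(6, a(-4)) + E*u(8) = √(-1 + 6) + 101*(5 + 8) = √5 + 101*13 = √5 + 1313 = 1313 + √5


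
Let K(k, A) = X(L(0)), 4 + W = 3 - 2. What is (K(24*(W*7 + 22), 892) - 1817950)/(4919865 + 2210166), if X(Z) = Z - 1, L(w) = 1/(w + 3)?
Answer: -5453852/21390093 ≈ -0.25497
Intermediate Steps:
W = -3 (W = -4 + (3 - 2) = -4 + 1 = -3)
L(w) = 1/(3 + w)
X(Z) = -1 + Z
K(k, A) = -⅔ (K(k, A) = -1 + 1/(3 + 0) = -1 + 1/3 = -1 + ⅓ = -⅔)
(K(24*(W*7 + 22), 892) - 1817950)/(4919865 + 2210166) = (-⅔ - 1817950)/(4919865 + 2210166) = -5453852/3/7130031 = -5453852/3*1/7130031 = -5453852/21390093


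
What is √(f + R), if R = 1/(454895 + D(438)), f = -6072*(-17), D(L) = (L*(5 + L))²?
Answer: 5*√5852784277405717018385507/37649648051 ≈ 321.29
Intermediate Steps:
D(L) = L²*(5 + L)²
f = 103224 (f = -759*(-136) = 103224)
R = 1/37649648051 (R = 1/(454895 + 438²*(5 + 438)²) = 1/(454895 + 191844*443²) = 1/(454895 + 191844*196249) = 1/(454895 + 37649193156) = 1/37649648051 ≈ 2.6561e-11)
√(f + R) = √(103224 + 1/37649648051) = √(3886347270416425/37649648051) = 5*√5852784277405717018385507/37649648051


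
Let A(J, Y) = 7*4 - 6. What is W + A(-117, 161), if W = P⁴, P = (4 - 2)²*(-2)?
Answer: 4118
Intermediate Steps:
P = -8 (P = 2²*(-2) = 4*(-2) = -8)
A(J, Y) = 22 (A(J, Y) = 28 - 6 = 22)
W = 4096 (W = (-8)⁴ = 4096)
W + A(-117, 161) = 4096 + 22 = 4118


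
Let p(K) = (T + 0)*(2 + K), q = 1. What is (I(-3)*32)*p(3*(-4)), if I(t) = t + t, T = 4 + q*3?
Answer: 13440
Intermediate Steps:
T = 7 (T = 4 + 1*3 = 4 + 3 = 7)
I(t) = 2*t
p(K) = 14 + 7*K (p(K) = (7 + 0)*(2 + K) = 7*(2 + K) = 14 + 7*K)
(I(-3)*32)*p(3*(-4)) = ((2*(-3))*32)*(14 + 7*(3*(-4))) = (-6*32)*(14 + 7*(-12)) = -192*(14 - 84) = -192*(-70) = 13440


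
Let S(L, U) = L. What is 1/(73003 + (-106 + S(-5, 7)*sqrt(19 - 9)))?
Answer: 72897/5313972359 + 5*sqrt(10)/5313972359 ≈ 1.3721e-5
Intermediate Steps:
1/(73003 + (-106 + S(-5, 7)*sqrt(19 - 9))) = 1/(73003 + (-106 - 5*sqrt(19 - 9))) = 1/(73003 + (-106 - 5*sqrt(10))) = 1/(72897 - 5*sqrt(10))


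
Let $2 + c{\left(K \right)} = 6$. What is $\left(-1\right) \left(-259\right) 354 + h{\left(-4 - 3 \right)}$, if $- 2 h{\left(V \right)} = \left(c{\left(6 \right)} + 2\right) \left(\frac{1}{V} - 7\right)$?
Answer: $\frac{641952}{7} \approx 91707.0$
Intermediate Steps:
$c{\left(K \right)} = 4$ ($c{\left(K \right)} = -2 + 6 = 4$)
$h{\left(V \right)} = 21 - \frac{3}{V}$ ($h{\left(V \right)} = - \frac{\left(4 + 2\right) \left(\frac{1}{V} - 7\right)}{2} = - \frac{6 \left(-7 + \frac{1}{V}\right)}{2} = - \frac{-42 + \frac{6}{V}}{2} = 21 - \frac{3}{V}$)
$\left(-1\right) \left(-259\right) 354 + h{\left(-4 - 3 \right)} = \left(-1\right) \left(-259\right) 354 + \left(21 - \frac{3}{-4 - 3}\right) = 259 \cdot 354 + \left(21 - \frac{3}{-7}\right) = 91686 + \left(21 - - \frac{3}{7}\right) = 91686 + \left(21 + \frac{3}{7}\right) = 91686 + \frac{150}{7} = \frac{641952}{7}$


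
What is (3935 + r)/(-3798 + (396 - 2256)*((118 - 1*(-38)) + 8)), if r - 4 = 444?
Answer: -1461/102946 ≈ -0.014192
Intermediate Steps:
r = 448 (r = 4 + 444 = 448)
(3935 + r)/(-3798 + (396 - 2256)*((118 - 1*(-38)) + 8)) = (3935 + 448)/(-3798 + (396 - 2256)*((118 - 1*(-38)) + 8)) = 4383/(-3798 - 1860*((118 + 38) + 8)) = 4383/(-3798 - 1860*(156 + 8)) = 4383/(-3798 - 1860*164) = 4383/(-3798 - 305040) = 4383/(-308838) = 4383*(-1/308838) = -1461/102946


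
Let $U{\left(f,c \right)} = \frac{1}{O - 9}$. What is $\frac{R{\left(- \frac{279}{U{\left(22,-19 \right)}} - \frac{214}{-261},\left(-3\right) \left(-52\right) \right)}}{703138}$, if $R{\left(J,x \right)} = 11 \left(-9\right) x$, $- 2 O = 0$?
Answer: $- \frac{7722}{351569} \approx -0.021964$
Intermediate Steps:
$O = 0$ ($O = \left(- \frac{1}{2}\right) 0 = 0$)
$U{\left(f,c \right)} = - \frac{1}{9}$ ($U{\left(f,c \right)} = \frac{1}{0 - 9} = \frac{1}{-9} = - \frac{1}{9}$)
$R{\left(J,x \right)} = - 99 x$
$\frac{R{\left(- \frac{279}{U{\left(22,-19 \right)}} - \frac{214}{-261},\left(-3\right) \left(-52\right) \right)}}{703138} = \frac{\left(-99\right) \left(\left(-3\right) \left(-52\right)\right)}{703138} = \left(-99\right) 156 \cdot \frac{1}{703138} = \left(-15444\right) \frac{1}{703138} = - \frac{7722}{351569}$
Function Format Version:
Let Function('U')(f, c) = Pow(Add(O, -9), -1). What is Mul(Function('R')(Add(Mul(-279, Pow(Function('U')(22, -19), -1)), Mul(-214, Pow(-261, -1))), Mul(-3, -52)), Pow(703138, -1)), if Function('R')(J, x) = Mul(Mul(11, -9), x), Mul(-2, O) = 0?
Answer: Rational(-7722, 351569) ≈ -0.021964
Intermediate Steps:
O = 0 (O = Mul(Rational(-1, 2), 0) = 0)
Function('U')(f, c) = Rational(-1, 9) (Function('U')(f, c) = Pow(Add(0, -9), -1) = Pow(-9, -1) = Rational(-1, 9))
Function('R')(J, x) = Mul(-99, x)
Mul(Function('R')(Add(Mul(-279, Pow(Function('U')(22, -19), -1)), Mul(-214, Pow(-261, -1))), Mul(-3, -52)), Pow(703138, -1)) = Mul(Mul(-99, Mul(-3, -52)), Pow(703138, -1)) = Mul(Mul(-99, 156), Rational(1, 703138)) = Mul(-15444, Rational(1, 703138)) = Rational(-7722, 351569)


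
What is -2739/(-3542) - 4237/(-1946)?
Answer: 9433/3197 ≈ 2.9506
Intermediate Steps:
-2739/(-3542) - 4237/(-1946) = -2739*(-1/3542) - 4237*(-1/1946) = 249/322 + 4237/1946 = 9433/3197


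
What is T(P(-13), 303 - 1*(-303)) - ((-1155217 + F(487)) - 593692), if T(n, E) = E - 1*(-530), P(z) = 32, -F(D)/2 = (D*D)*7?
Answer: 5070411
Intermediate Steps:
F(D) = -14*D² (F(D) = -2*D*D*7 = -2*D²*7 = -14*D²)
T(n, E) = 530 + E (T(n, E) = E + 530 = 530 + E)
T(P(-13), 303 - 1*(-303)) - ((-1155217 + F(487)) - 593692) = (530 + (303 - 1*(-303))) - ((-1155217 - 14*487²) - 593692) = (530 + (303 + 303)) - ((-1155217 - 14*237169) - 593692) = (530 + 606) - ((-1155217 - 3320366) - 593692) = 1136 - (-4475583 - 593692) = 1136 - 1*(-5069275) = 1136 + 5069275 = 5070411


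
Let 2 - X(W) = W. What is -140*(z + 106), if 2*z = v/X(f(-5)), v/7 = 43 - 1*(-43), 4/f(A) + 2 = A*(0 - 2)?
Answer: -128800/3 ≈ -42933.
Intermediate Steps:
f(A) = 4/(-2 - 2*A) (f(A) = 4/(-2 + A*(0 - 2)) = 4/(-2 + A*(-2)) = 4/(-2 - 2*A))
X(W) = 2 - W
v = 602 (v = 7*(43 - 1*(-43)) = 7*(43 + 43) = 7*86 = 602)
z = 602/3 (z = (602/(2 - (-2)/(1 - 5)))/2 = (602/(2 - (-2)/(-4)))/2 = (602/(2 - (-2)*(-1)/4))/2 = (602/(2 - 1*1/2))/2 = (602/(2 - 1/2))/2 = (602/(3/2))/2 = (602*(2/3))/2 = (1/2)*(1204/3) = 602/3 ≈ 200.67)
-140*(z + 106) = -140*(602/3 + 106) = -140*920/3 = -128800/3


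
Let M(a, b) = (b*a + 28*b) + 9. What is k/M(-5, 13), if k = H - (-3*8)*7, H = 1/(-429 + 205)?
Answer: 3421/6272 ≈ 0.54544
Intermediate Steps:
H = -1/224 (H = 1/(-224) = -1/224 ≈ -0.0044643)
M(a, b) = 9 + 28*b + a*b (M(a, b) = (a*b + 28*b) + 9 = (28*b + a*b) + 9 = 9 + 28*b + a*b)
k = 37631/224 (k = -1/224 - (-3*8)*7 = -1/224 - (-24)*7 = -1/224 - 1*(-168) = -1/224 + 168 = 37631/224 ≈ 168.00)
k/M(-5, 13) = 37631/(224*(9 + 28*13 - 5*13)) = 37631/(224*(9 + 364 - 65)) = (37631/224)/308 = (37631/224)*(1/308) = 3421/6272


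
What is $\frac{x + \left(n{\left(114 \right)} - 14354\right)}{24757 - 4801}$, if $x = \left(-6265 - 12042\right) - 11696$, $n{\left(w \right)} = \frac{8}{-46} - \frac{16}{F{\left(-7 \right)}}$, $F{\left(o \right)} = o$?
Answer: $- \frac{2380379}{1070972} \approx -2.2226$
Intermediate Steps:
$n{\left(w \right)} = \frac{340}{161}$ ($n{\left(w \right)} = \frac{8}{-46} - \frac{16}{-7} = 8 \left(- \frac{1}{46}\right) - - \frac{16}{7} = - \frac{4}{23} + \frac{16}{7} = \frac{340}{161}$)
$x = -30003$ ($x = -18307 - 11696 = -30003$)
$\frac{x + \left(n{\left(114 \right)} - 14354\right)}{24757 - 4801} = \frac{-30003 + \left(\frac{340}{161} - 14354\right)}{24757 - 4801} = \frac{-30003 + \left(\frac{340}{161} - 14354\right)}{19956} = \left(-30003 - \frac{2310654}{161}\right) \frac{1}{19956} = \left(- \frac{7141137}{161}\right) \frac{1}{19956} = - \frac{2380379}{1070972}$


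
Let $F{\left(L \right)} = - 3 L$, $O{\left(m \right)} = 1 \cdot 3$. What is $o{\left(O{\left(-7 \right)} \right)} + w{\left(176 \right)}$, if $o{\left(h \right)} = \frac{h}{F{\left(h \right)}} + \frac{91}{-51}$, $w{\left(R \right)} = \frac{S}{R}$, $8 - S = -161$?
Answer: $- \frac{3463}{2992} \approx -1.1574$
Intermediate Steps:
$S = 169$ ($S = 8 - -161 = 8 + 161 = 169$)
$w{\left(R \right)} = \frac{169}{R}$
$O{\left(m \right)} = 3$
$F{\left(L \right)} = - 3 L$
$o{\left(h \right)} = - \frac{36}{17}$ ($o{\left(h \right)} = \frac{h}{\left(-3\right) h} + \frac{91}{-51} = h \left(- \frac{1}{3 h}\right) + 91 \left(- \frac{1}{51}\right) = - \frac{1}{3} - \frac{91}{51} = - \frac{36}{17}$)
$o{\left(O{\left(-7 \right)} \right)} + w{\left(176 \right)} = - \frac{36}{17} + \frac{169}{176} = - \frac{3463}{2992}$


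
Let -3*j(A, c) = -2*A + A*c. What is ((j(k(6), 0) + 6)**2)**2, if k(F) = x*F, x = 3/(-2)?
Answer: 0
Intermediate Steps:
x = -3/2 (x = 3*(-1/2) = -3/2 ≈ -1.5000)
k(F) = -3*F/2
j(A, c) = 2*A/3 - A*c/3 (j(A, c) = -(-2*A + A*c)/3 = 2*A/3 - A*c/3)
((j(k(6), 0) + 6)**2)**2 = (((-3/2*6)*(2 - 1*0)/3 + 6)**2)**2 = (((1/3)*(-9)*(2 + 0) + 6)**2)**2 = (((1/3)*(-9)*2 + 6)**2)**2 = ((-6 + 6)**2)**2 = (0**2)**2 = 0**2 = 0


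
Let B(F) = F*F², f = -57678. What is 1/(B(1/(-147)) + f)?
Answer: -3176523/183215493595 ≈ -1.7338e-5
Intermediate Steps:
B(F) = F³
1/(B(1/(-147)) + f) = 1/((1/(-147))³ - 57678) = 1/((-1/147)³ - 57678) = 1/(-1/3176523 - 57678) = 1/(-183215493595/3176523) = -3176523/183215493595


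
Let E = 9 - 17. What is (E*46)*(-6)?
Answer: 2208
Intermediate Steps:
E = -8
(E*46)*(-6) = -8*46*(-6) = -368*(-6) = 2208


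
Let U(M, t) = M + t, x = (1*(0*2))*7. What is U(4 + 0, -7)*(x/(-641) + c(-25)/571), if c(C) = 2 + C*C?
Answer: -1881/571 ≈ -3.2942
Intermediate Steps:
x = 0 (x = (1*0)*7 = 0*7 = 0)
c(C) = 2 + C**2
U(4 + 0, -7)*(x/(-641) + c(-25)/571) = ((4 + 0) - 7)*(0/(-641) + (2 + (-25)**2)/571) = (4 - 7)*(0*(-1/641) + (2 + 625)*(1/571)) = -3*(0 + 627*(1/571)) = -3*(0 + 627/571) = -3*627/571 = -1881/571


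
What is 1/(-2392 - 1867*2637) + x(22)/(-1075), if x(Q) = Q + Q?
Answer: -494164327/12073306725 ≈ -0.040930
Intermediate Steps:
x(Q) = 2*Q
1/(-2392 - 1867*2637) + x(22)/(-1075) = 1/(-2392 - 1867*2637) + (2*22)/(-1075) = (1/2637)/(-4259) + 44*(-1/1075) = -1/4259*1/2637 - 44/1075 = -1/11230983 - 44/1075 = -494164327/12073306725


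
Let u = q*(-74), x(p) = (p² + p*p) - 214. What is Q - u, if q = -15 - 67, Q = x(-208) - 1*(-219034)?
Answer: 299280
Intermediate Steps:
x(p) = -214 + 2*p² (x(p) = (p² + p²) - 214 = 2*p² - 214 = -214 + 2*p²)
Q = 305348 (Q = (-214 + 2*(-208)²) - 1*(-219034) = (-214 + 2*43264) + 219034 = (-214 + 86528) + 219034 = 86314 + 219034 = 305348)
q = -82
u = 6068 (u = -82*(-74) = 6068)
Q - u = 305348 - 1*6068 = 305348 - 6068 = 299280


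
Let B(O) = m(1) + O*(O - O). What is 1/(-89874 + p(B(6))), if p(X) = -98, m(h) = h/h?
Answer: -1/89972 ≈ -1.1115e-5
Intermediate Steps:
m(h) = 1
B(O) = 1 (B(O) = 1 + O*(O - O) = 1 + O*0 = 1 + 0 = 1)
1/(-89874 + p(B(6))) = 1/(-89874 - 98) = 1/(-89972) = -1/89972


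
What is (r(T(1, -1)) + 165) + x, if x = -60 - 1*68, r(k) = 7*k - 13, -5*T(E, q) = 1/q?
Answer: 127/5 ≈ 25.400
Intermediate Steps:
T(E, q) = -1/(5*q)
r(k) = -13 + 7*k
x = -128 (x = -60 - 68 = -128)
(r(T(1, -1)) + 165) + x = ((-13 + 7*(-1/5/(-1))) + 165) - 128 = ((-13 + 7*(-1/5*(-1))) + 165) - 128 = ((-13 + 7*(1/5)) + 165) - 128 = ((-13 + 7/5) + 165) - 128 = (-58/5 + 165) - 128 = 767/5 - 128 = 127/5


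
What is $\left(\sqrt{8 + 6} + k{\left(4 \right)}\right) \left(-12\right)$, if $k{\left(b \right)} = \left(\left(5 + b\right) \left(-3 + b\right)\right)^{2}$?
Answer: $-972 - 12 \sqrt{14} \approx -1016.9$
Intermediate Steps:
$k{\left(b \right)} = \left(-3 + b\right)^{2} \left(5 + b\right)^{2}$ ($k{\left(b \right)} = \left(\left(-3 + b\right) \left(5 + b\right)\right)^{2} = \left(-3 + b\right)^{2} \left(5 + b\right)^{2}$)
$\left(\sqrt{8 + 6} + k{\left(4 \right)}\right) \left(-12\right) = \left(\sqrt{8 + 6} + \left(-3 + 4\right)^{2} \left(5 + 4\right)^{2}\right) \left(-12\right) = \left(\sqrt{14} + 1^{2} \cdot 9^{2}\right) \left(-12\right) = \left(\sqrt{14} + 1 \cdot 81\right) \left(-12\right) = \left(\sqrt{14} + 81\right) \left(-12\right) = \left(81 + \sqrt{14}\right) \left(-12\right) = -972 - 12 \sqrt{14}$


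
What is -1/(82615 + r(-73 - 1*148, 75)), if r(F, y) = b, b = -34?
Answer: -1/82581 ≈ -1.2109e-5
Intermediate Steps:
r(F, y) = -34
-1/(82615 + r(-73 - 1*148, 75)) = -1/(82615 - 34) = -1/82581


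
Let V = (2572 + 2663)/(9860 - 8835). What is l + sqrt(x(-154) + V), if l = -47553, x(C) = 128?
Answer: -47553 + sqrt(5593835)/205 ≈ -47541.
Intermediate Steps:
V = 1047/205 (V = 5235/1025 = 5235*(1/1025) = 1047/205 ≈ 5.1073)
l + sqrt(x(-154) + V) = -47553 + sqrt(128 + 1047/205) = -47553 + sqrt(27287/205) = -47553 + sqrt(5593835)/205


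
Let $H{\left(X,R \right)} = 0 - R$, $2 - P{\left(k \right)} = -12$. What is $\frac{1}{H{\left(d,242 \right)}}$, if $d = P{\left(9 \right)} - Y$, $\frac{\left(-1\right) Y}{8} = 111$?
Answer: $- \frac{1}{242} \approx -0.0041322$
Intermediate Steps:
$Y = -888$ ($Y = \left(-8\right) 111 = -888$)
$P{\left(k \right)} = 14$ ($P{\left(k \right)} = 2 - -12 = 2 + 12 = 14$)
$d = 902$ ($d = 14 - -888 = 14 + 888 = 902$)
$H{\left(X,R \right)} = - R$
$\frac{1}{H{\left(d,242 \right)}} = \frac{1}{\left(-1\right) 242} = \frac{1}{-242} = - \frac{1}{242}$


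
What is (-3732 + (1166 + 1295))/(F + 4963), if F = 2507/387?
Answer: -491877/1923188 ≈ -0.25576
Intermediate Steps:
F = 2507/387 (F = 2507*(1/387) = 2507/387 ≈ 6.4780)
(-3732 + (1166 + 1295))/(F + 4963) = (-3732 + (1166 + 1295))/(2507/387 + 4963) = (-3732 + 2461)/(1923188/387) = -1271*387/1923188 = -491877/1923188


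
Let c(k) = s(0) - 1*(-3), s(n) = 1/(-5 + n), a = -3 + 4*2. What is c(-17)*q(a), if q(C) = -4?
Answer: -56/5 ≈ -11.200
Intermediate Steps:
a = 5 (a = -3 + 8 = 5)
c(k) = 14/5 (c(k) = 1/(-5 + 0) - 1*(-3) = 1/(-5) + 3 = -1/5 + 3 = 14/5)
c(-17)*q(a) = (14/5)*(-4) = -56/5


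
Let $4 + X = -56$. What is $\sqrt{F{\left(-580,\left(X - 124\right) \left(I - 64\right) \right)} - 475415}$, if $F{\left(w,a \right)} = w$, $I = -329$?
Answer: $i \sqrt{475995} \approx 689.92 i$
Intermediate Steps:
$X = -60$ ($X = -4 - 56 = -60$)
$\sqrt{F{\left(-580,\left(X - 124\right) \left(I - 64\right) \right)} - 475415} = \sqrt{-580 - 475415} = \sqrt{-475995} = i \sqrt{475995}$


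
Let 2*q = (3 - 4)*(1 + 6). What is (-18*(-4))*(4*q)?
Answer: -1008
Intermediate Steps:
q = -7/2 (q = ((3 - 4)*(1 + 6))/2 = (-1*7)/2 = (½)*(-7) = -7/2 ≈ -3.5000)
(-18*(-4))*(4*q) = (-18*(-4))*(4*(-7/2)) = 72*(-14) = -1008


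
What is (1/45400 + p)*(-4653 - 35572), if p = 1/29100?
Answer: -1198705/528456 ≈ -2.2683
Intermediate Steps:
p = 1/29100 ≈ 3.4364e-5
(1/45400 + p)*(-4653 - 35572) = (1/45400 + 1/29100)*(-4653 - 35572) = (1/45400 + 1/29100)*(-40225) = (149/2642280)*(-40225) = -1198705/528456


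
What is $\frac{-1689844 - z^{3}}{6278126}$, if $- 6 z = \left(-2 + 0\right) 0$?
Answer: $- \frac{844922}{3139063} \approx -0.26916$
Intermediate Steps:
$z = 0$ ($z = - \frac{\left(-2 + 0\right) 0}{6} = - \frac{\left(-2\right) 0}{6} = \left(- \frac{1}{6}\right) 0 = 0$)
$\frac{-1689844 - z^{3}}{6278126} = \frac{-1689844 - 0^{3}}{6278126} = \left(-1689844 - 0\right) \frac{1}{6278126} = \left(-1689844 + 0\right) \frac{1}{6278126} = \left(-1689844\right) \frac{1}{6278126} = - \frac{844922}{3139063}$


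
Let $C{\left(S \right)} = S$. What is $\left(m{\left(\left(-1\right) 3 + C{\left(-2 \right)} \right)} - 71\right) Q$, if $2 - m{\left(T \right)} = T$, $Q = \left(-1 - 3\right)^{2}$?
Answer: $-1024$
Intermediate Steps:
$Q = 16$ ($Q = \left(-4\right)^{2} = 16$)
$m{\left(T \right)} = 2 - T$
$\left(m{\left(\left(-1\right) 3 + C{\left(-2 \right)} \right)} - 71\right) Q = \left(\left(2 - \left(\left(-1\right) 3 - 2\right)\right) - 71\right) 16 = \left(\left(2 - \left(-3 - 2\right)\right) - 71\right) 16 = \left(\left(2 - -5\right) - 71\right) 16 = \left(\left(2 + 5\right) - 71\right) 16 = \left(7 - 71\right) 16 = \left(-64\right) 16 = -1024$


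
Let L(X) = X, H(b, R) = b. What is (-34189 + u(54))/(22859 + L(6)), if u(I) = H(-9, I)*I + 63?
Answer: -2036/1345 ≈ -1.5138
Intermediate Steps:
u(I) = 63 - 9*I (u(I) = -9*I + 63 = 63 - 9*I)
(-34189 + u(54))/(22859 + L(6)) = (-34189 + (63 - 9*54))/(22859 + 6) = (-34189 + (63 - 486))/22865 = (-34189 - 423)*(1/22865) = -34612*1/22865 = -2036/1345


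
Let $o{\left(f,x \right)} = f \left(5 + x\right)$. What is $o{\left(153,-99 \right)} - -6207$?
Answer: $-8175$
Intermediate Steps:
$o{\left(153,-99 \right)} - -6207 = 153 \left(5 - 99\right) - -6207 = 153 \left(-94\right) + 6207 = -14382 + 6207 = -8175$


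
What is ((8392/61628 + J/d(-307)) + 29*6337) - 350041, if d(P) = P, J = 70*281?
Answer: -786741571936/4729949 ≈ -1.6633e+5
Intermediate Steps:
J = 19670
((8392/61628 + J/d(-307)) + 29*6337) - 350041 = ((8392/61628 + 19670/(-307)) + 29*6337) - 350041 = ((8392*(1/61628) + 19670*(-1/307)) + 183773) - 350041 = ((2098/15407 - 19670/307) + 183773) - 350041 = (-302411604/4729949 + 183773) - 350041 = 868934505973/4729949 - 350041 = -786741571936/4729949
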